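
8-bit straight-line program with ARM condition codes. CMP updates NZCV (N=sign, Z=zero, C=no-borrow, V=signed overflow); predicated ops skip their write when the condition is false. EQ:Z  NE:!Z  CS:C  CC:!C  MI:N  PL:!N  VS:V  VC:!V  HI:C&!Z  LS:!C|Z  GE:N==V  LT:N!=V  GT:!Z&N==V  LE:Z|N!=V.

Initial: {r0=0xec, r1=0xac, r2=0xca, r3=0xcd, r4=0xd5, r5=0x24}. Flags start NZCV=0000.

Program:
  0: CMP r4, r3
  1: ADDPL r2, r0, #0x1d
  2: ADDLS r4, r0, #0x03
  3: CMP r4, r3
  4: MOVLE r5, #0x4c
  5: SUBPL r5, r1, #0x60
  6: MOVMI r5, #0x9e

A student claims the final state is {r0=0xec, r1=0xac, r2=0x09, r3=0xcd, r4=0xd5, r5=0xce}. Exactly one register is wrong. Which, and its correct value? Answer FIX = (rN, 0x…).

0: ✓ CMP  NZCV=0010
1: ✓ ADDPL  r2←0x09
2: · ADDLS
3: ✓ CMP  NZCV=0010
4: · MOVLE
5: ✓ SUBPL  r5←0x4c
6: · MOVMI

FIX = (r5, 0x4c)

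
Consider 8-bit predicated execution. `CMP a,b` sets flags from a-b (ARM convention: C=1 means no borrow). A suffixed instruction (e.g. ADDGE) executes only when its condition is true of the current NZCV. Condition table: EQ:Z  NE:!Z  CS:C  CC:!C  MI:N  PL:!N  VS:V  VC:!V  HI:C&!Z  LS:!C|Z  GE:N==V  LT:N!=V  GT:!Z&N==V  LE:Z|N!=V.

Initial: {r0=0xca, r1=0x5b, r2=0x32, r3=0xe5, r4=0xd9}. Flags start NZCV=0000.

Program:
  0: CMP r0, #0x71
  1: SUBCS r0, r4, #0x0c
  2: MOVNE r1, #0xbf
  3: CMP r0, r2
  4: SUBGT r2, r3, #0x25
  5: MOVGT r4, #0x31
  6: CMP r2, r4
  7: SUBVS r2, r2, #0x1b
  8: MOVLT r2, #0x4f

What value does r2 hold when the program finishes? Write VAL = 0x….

[0] flags=0011 → (cmp)
[1] flags=0011 CS?T → r0=0xcd
[2] flags=0011 NE?T → r1=0xbf
[3] flags=1010 → (cmp)
[4] flags=1010 GT?F → skip
[5] flags=1010 GT?F → skip
[6] flags=0000 → (cmp)
[7] flags=0000 VS?F → skip
[8] flags=0000 LT?F → skip

VAL = 0x32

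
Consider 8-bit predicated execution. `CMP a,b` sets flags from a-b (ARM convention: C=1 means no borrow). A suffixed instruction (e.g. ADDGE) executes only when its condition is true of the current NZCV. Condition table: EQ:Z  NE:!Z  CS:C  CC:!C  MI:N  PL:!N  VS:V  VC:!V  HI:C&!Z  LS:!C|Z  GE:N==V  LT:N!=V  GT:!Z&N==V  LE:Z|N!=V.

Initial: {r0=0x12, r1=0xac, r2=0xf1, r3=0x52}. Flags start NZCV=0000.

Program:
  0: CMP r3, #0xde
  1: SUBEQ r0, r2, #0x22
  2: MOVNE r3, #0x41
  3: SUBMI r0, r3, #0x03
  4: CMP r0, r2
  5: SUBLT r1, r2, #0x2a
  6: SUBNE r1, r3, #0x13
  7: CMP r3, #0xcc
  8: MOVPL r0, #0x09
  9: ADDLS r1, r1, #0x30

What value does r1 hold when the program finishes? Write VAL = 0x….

0: ✓ CMP  NZCV=0000
1: · SUBEQ
2: ✓ MOVNE  r3←0x41
3: · SUBMI
4: ✓ CMP  NZCV=0000
5: · SUBLT
6: ✓ SUBNE  r1←0x2e
7: ✓ CMP  NZCV=0000
8: ✓ MOVPL  r0←0x09
9: ✓ ADDLS  r1←0x5e

VAL = 0x5e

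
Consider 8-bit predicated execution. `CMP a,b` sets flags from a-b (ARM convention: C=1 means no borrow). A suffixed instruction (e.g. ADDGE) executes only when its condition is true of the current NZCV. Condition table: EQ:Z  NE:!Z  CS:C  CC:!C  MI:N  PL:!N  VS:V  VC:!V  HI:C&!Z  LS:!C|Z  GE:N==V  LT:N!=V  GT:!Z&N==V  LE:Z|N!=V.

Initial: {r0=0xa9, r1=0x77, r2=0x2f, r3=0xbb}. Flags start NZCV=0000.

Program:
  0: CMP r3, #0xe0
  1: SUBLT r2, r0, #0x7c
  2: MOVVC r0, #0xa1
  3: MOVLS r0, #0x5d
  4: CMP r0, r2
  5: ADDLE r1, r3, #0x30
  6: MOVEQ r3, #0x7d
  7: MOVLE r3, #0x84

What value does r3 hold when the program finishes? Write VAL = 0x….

0: ✓ CMP  NZCV=1000
1: ✓ SUBLT  r2←0x2d
2: ✓ MOVVC  r0←0xa1
3: ✓ MOVLS  r0←0x5d
4: ✓ CMP  NZCV=0010
5: · ADDLE
6: · MOVEQ
7: · MOVLE

VAL = 0xbb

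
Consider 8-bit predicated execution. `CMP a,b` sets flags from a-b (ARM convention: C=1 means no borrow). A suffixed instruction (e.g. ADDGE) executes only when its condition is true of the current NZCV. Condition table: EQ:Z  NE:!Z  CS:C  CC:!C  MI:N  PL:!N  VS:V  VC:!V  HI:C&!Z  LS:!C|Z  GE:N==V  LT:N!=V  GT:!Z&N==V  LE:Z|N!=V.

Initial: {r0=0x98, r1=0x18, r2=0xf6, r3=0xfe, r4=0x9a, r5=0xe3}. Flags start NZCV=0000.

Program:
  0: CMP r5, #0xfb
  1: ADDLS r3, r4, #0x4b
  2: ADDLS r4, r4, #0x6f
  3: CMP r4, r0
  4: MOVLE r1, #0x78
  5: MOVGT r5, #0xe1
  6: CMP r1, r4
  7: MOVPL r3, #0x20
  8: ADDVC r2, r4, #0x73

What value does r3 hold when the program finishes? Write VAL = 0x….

[0] flags=1000 → (cmp)
[1] flags=1000 LS?T → r3=0xe5
[2] flags=1000 LS?T → r4=0x09
[3] flags=0000 → (cmp)
[4] flags=0000 LE?F → skip
[5] flags=0000 GT?T → r5=0xe1
[6] flags=0010 → (cmp)
[7] flags=0010 PL?T → r3=0x20
[8] flags=0010 VC?T → r2=0x7c

VAL = 0x20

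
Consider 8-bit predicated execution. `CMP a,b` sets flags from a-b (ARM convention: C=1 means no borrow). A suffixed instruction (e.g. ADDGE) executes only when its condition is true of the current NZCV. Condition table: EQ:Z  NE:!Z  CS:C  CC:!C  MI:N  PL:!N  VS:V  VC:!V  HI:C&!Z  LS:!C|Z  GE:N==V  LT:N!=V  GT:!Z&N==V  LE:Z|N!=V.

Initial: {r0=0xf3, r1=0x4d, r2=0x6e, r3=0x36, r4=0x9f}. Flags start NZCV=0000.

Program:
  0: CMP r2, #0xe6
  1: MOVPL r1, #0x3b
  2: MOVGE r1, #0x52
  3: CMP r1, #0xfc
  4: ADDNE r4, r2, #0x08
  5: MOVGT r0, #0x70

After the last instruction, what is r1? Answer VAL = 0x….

0: ✓ CMP  NZCV=1001
1: · MOVPL
2: ✓ MOVGE  r1←0x52
3: ✓ CMP  NZCV=0000
4: ✓ ADDNE  r4←0x76
5: ✓ MOVGT  r0←0x70

VAL = 0x52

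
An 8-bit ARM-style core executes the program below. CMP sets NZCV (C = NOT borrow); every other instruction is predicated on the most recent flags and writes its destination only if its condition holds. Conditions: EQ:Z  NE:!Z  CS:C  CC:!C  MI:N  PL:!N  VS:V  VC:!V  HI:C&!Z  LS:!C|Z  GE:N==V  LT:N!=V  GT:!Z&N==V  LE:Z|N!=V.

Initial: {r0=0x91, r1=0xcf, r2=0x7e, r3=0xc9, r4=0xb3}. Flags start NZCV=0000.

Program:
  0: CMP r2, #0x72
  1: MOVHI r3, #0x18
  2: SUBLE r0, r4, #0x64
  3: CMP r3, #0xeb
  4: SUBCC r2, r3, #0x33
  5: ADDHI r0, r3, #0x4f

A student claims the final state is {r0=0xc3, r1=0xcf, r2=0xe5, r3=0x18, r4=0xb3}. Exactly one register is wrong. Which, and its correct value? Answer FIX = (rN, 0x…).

0: ✓ CMP  NZCV=0010
1: ✓ MOVHI  r3←0x18
2: · SUBLE
3: ✓ CMP  NZCV=0000
4: ✓ SUBCC  r2←0xe5
5: · ADDHI

FIX = (r0, 0x91)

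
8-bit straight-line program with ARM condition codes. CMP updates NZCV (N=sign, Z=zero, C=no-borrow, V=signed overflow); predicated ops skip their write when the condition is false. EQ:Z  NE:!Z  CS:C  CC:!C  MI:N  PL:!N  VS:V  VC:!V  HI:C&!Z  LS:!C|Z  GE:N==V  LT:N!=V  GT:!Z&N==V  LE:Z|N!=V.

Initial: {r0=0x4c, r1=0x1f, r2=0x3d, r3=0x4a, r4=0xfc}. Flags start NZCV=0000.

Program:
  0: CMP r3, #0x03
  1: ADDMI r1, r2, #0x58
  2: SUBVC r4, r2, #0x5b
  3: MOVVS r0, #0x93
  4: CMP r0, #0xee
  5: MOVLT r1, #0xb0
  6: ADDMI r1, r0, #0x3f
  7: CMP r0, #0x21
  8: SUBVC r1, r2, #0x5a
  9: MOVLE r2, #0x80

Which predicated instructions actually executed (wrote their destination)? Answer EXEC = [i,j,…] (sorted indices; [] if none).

EXEC = [2,8]

0: ✓ CMP  NZCV=0010
1: · ADDMI
2: ✓ SUBVC  r4←0xe2
3: · MOVVS
4: ✓ CMP  NZCV=0000
5: · MOVLT
6: · ADDMI
7: ✓ CMP  NZCV=0010
8: ✓ SUBVC  r1←0xe3
9: · MOVLE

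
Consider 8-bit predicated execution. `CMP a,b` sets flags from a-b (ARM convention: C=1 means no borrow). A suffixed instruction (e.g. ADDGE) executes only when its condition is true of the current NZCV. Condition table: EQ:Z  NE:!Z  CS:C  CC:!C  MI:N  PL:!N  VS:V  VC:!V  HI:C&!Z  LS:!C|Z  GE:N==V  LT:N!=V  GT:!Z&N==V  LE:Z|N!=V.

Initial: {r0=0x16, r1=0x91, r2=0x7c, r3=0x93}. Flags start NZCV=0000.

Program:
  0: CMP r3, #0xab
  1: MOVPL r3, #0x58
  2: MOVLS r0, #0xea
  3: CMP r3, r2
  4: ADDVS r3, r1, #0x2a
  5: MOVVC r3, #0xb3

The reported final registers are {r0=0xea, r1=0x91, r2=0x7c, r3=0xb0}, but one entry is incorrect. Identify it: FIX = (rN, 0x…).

0: ✓ CMP  NZCV=1000
1: · MOVPL
2: ✓ MOVLS  r0←0xea
3: ✓ CMP  NZCV=0011
4: ✓ ADDVS  r3←0xbb
5: · MOVVC

FIX = (r3, 0xbb)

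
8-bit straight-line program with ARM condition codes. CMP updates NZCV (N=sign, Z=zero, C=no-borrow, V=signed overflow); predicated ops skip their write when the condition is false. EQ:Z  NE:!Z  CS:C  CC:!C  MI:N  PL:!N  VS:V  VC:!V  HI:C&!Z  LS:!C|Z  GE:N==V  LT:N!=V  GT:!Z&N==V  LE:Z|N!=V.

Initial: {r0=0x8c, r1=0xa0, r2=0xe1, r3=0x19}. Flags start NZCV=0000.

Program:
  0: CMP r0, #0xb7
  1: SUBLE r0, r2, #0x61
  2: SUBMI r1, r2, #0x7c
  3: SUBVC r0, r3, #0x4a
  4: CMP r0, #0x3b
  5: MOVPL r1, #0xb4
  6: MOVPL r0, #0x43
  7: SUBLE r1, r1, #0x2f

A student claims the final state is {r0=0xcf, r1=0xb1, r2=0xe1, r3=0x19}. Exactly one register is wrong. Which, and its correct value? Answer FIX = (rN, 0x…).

0: ✓ CMP  NZCV=1000
1: ✓ SUBLE  r0←0x80
2: ✓ SUBMI  r1←0x65
3: ✓ SUBVC  r0←0xcf
4: ✓ CMP  NZCV=1010
5: · MOVPL
6: · MOVPL
7: ✓ SUBLE  r1←0x36

FIX = (r1, 0x36)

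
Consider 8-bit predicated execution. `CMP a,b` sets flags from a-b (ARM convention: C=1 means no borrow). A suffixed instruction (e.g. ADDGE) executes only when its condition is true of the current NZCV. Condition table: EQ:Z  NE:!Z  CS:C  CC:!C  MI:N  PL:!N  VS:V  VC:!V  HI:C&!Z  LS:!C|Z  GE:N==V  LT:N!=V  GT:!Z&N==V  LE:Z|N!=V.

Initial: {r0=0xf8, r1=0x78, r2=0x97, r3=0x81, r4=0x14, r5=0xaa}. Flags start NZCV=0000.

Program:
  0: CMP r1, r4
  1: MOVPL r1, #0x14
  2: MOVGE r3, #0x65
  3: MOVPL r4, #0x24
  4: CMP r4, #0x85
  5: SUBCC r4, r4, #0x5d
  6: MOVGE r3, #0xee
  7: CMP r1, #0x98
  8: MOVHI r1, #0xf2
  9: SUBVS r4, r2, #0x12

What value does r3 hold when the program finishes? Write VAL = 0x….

[0] flags=0010 → (cmp)
[1] flags=0010 PL?T → r1=0x14
[2] flags=0010 GE?T → r3=0x65
[3] flags=0010 PL?T → r4=0x24
[4] flags=1001 → (cmp)
[5] flags=1001 CC?T → r4=0xc7
[6] flags=1001 GE?T → r3=0xee
[7] flags=0000 → (cmp)
[8] flags=0000 HI?F → skip
[9] flags=0000 VS?F → skip

VAL = 0xee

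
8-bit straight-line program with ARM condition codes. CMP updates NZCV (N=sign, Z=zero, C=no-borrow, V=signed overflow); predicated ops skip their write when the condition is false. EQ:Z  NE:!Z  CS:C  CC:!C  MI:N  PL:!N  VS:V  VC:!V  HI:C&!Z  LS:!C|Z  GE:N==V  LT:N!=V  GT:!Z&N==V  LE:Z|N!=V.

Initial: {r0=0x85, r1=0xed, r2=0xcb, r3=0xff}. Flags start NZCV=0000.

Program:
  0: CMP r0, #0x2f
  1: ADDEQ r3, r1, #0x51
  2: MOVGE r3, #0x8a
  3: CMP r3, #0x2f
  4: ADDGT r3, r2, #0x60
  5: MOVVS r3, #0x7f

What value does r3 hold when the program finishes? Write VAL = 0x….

[0] flags=0011 → (cmp)
[1] flags=0011 EQ?F → skip
[2] flags=0011 GE?F → skip
[3] flags=1010 → (cmp)
[4] flags=1010 GT?F → skip
[5] flags=1010 VS?F → skip

VAL = 0xff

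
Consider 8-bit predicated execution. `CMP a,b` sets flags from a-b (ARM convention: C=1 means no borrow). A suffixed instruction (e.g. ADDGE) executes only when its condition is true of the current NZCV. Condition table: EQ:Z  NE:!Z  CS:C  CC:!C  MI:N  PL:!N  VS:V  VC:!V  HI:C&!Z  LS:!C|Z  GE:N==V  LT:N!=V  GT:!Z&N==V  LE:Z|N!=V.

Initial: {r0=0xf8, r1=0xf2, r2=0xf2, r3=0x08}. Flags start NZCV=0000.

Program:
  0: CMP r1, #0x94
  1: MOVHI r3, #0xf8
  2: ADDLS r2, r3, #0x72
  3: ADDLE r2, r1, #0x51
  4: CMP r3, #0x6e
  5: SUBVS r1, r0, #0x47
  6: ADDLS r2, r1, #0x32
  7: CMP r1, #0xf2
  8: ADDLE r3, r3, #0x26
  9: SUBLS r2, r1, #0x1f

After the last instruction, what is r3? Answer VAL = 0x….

0: ✓ CMP  NZCV=0010
1: ✓ MOVHI  r3←0xf8
2: · ADDLS
3: · ADDLE
4: ✓ CMP  NZCV=1010
5: · SUBVS
6: · ADDLS
7: ✓ CMP  NZCV=0110
8: ✓ ADDLE  r3←0x1e
9: ✓ SUBLS  r2←0xd3

VAL = 0x1e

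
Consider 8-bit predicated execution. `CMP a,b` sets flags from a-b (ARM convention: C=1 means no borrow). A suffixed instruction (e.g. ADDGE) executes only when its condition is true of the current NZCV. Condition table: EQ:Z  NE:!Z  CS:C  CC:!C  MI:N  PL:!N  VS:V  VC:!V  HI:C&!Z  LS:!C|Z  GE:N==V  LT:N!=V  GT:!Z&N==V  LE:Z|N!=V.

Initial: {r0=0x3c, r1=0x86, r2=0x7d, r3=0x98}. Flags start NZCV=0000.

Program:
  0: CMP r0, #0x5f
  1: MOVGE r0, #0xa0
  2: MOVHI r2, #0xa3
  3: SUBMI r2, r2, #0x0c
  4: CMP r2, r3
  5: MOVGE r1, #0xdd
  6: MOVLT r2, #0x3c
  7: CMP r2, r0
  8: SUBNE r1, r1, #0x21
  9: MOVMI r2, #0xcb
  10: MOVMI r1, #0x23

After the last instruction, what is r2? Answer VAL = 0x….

VAL = 0x71

0: ✓ CMP  NZCV=1000
1: · MOVGE
2: · MOVHI
3: ✓ SUBMI  r2←0x71
4: ✓ CMP  NZCV=1001
5: ✓ MOVGE  r1←0xdd
6: · MOVLT
7: ✓ CMP  NZCV=0010
8: ✓ SUBNE  r1←0xbc
9: · MOVMI
10: · MOVMI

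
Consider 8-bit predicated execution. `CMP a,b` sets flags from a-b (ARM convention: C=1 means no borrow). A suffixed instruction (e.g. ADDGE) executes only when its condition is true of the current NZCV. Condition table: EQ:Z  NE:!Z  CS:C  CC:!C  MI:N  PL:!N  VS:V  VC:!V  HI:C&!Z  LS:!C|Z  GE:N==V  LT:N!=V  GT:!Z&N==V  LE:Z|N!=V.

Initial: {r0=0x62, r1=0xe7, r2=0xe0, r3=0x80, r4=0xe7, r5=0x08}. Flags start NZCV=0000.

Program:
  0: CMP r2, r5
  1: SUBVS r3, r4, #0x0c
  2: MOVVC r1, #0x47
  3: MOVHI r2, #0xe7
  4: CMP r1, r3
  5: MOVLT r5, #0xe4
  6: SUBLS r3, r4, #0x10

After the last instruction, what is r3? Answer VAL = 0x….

0: ✓ CMP  NZCV=1010
1: · SUBVS
2: ✓ MOVVC  r1←0x47
3: ✓ MOVHI  r2←0xe7
4: ✓ CMP  NZCV=1001
5: · MOVLT
6: ✓ SUBLS  r3←0xd7

VAL = 0xd7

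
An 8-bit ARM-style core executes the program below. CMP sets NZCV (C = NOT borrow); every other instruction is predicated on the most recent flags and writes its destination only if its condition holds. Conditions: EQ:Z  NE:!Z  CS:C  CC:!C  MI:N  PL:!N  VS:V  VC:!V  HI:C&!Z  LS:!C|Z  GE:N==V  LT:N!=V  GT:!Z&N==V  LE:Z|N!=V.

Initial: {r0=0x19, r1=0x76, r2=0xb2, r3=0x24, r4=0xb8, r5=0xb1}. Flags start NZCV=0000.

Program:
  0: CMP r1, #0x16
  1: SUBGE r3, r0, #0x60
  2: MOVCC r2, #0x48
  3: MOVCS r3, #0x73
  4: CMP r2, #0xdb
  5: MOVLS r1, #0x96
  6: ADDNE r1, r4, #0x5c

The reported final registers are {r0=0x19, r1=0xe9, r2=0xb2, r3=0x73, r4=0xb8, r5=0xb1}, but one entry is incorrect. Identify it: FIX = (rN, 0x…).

FIX = (r1, 0x14)

0: ✓ CMP  NZCV=0010
1: ✓ SUBGE  r3←0xb9
2: · MOVCC
3: ✓ MOVCS  r3←0x73
4: ✓ CMP  NZCV=1000
5: ✓ MOVLS  r1←0x96
6: ✓ ADDNE  r1←0x14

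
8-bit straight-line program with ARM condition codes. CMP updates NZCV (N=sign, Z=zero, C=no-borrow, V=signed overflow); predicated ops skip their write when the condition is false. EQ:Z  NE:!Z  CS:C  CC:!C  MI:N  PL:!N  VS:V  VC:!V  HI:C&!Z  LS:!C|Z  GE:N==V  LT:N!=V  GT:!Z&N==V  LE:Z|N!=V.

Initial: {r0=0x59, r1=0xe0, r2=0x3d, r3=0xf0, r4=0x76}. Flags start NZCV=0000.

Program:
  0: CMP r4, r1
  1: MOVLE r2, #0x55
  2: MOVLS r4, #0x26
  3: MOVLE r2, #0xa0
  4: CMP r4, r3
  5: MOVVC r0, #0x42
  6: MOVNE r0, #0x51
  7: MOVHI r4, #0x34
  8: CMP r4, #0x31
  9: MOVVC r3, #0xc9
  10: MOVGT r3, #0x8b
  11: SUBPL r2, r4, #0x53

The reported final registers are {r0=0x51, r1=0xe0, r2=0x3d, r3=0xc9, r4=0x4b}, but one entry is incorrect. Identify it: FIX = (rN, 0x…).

0: ✓ CMP  NZCV=1001
1: · MOVLE
2: ✓ MOVLS  r4←0x26
3: · MOVLE
4: ✓ CMP  NZCV=0000
5: ✓ MOVVC  r0←0x42
6: ✓ MOVNE  r0←0x51
7: · MOVHI
8: ✓ CMP  NZCV=1000
9: ✓ MOVVC  r3←0xc9
10: · MOVGT
11: · SUBPL

FIX = (r4, 0x26)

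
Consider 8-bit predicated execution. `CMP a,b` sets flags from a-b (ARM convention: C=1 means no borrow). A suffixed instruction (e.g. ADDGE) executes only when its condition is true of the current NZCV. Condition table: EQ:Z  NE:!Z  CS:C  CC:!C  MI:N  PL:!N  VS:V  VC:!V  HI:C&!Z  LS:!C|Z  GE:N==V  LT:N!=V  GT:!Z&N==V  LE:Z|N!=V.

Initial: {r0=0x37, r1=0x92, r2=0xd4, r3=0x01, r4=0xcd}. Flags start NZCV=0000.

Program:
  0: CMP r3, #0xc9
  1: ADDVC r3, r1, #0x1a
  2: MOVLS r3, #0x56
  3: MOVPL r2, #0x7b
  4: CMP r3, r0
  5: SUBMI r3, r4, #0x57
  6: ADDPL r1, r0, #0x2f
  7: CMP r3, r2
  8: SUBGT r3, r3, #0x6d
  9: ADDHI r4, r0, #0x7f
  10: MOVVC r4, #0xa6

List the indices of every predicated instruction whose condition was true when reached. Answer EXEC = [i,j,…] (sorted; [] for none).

[0] flags=0000 → (cmp)
[1] flags=0000 VC?T → r3=0xac
[2] flags=0000 LS?T → r3=0x56
[3] flags=0000 PL?T → r2=0x7b
[4] flags=0010 → (cmp)
[5] flags=0010 MI?F → skip
[6] flags=0010 PL?T → r1=0x66
[7] flags=1000 → (cmp)
[8] flags=1000 GT?F → skip
[9] flags=1000 HI?F → skip
[10] flags=1000 VC?T → r4=0xa6

EXEC = [1,2,3,6,10]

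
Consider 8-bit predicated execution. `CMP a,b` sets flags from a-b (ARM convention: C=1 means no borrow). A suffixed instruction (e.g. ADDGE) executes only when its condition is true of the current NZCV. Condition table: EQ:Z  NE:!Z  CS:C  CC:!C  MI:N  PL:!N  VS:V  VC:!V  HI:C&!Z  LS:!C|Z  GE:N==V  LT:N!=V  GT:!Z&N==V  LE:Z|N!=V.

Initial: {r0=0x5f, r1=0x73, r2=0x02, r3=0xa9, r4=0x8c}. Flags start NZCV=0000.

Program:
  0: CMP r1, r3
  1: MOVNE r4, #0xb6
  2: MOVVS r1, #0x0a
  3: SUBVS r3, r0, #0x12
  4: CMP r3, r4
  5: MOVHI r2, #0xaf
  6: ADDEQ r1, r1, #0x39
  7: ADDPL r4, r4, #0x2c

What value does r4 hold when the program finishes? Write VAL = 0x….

[0] flags=1001 → (cmp)
[1] flags=1001 NE?T → r4=0xb6
[2] flags=1001 VS?T → r1=0x0a
[3] flags=1001 VS?T → r3=0x4d
[4] flags=1001 → (cmp)
[5] flags=1001 HI?F → skip
[6] flags=1001 EQ?F → skip
[7] flags=1001 PL?F → skip

VAL = 0xb6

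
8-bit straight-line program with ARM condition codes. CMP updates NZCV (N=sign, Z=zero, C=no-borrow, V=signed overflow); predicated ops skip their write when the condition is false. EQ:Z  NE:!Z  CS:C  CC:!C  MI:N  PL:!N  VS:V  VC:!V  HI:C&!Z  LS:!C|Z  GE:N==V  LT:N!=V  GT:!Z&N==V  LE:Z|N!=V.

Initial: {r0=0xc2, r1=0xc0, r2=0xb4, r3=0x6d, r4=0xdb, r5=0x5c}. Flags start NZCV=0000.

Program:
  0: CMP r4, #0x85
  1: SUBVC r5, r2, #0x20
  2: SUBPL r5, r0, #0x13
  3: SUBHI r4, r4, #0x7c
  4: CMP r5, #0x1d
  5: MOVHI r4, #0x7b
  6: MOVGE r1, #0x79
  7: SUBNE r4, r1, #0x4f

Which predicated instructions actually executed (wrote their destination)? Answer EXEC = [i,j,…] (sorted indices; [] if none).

EXEC = [1,2,3,5,7]

[0] flags=0010 → (cmp)
[1] flags=0010 VC?T → r5=0x94
[2] flags=0010 PL?T → r5=0xaf
[3] flags=0010 HI?T → r4=0x5f
[4] flags=1010 → (cmp)
[5] flags=1010 HI?T → r4=0x7b
[6] flags=1010 GE?F → skip
[7] flags=1010 NE?T → r4=0x71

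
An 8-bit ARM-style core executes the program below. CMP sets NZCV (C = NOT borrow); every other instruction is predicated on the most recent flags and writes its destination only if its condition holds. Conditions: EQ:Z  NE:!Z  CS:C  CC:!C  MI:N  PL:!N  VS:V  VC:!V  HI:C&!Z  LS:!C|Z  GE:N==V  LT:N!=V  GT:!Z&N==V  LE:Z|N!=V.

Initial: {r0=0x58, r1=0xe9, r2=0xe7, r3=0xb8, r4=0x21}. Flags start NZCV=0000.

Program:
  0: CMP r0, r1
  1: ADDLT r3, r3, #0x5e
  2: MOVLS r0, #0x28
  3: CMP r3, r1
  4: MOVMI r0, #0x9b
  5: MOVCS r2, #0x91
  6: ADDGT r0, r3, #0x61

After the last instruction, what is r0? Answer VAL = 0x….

VAL = 0x9b

0: ✓ CMP  NZCV=0000
1: · ADDLT
2: ✓ MOVLS  r0←0x28
3: ✓ CMP  NZCV=1000
4: ✓ MOVMI  r0←0x9b
5: · MOVCS
6: · ADDGT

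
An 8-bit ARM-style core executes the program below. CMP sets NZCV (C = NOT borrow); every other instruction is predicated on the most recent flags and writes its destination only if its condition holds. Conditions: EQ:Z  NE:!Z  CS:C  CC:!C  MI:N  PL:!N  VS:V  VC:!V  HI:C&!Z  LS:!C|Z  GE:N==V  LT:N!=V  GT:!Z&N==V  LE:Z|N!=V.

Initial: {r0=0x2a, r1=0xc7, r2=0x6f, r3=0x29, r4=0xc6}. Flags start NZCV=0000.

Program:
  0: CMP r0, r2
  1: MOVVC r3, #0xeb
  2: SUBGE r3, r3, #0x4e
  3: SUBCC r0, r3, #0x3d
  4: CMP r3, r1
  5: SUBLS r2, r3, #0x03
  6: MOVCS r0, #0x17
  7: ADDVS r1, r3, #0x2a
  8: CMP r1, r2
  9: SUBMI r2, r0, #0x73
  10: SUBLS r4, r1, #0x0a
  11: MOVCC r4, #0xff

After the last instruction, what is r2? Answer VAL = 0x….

VAL = 0x6f

[0] flags=1000 → (cmp)
[1] flags=1000 VC?T → r3=0xeb
[2] flags=1000 GE?F → skip
[3] flags=1000 CC?T → r0=0xae
[4] flags=0010 → (cmp)
[5] flags=0010 LS?F → skip
[6] flags=0010 CS?T → r0=0x17
[7] flags=0010 VS?F → skip
[8] flags=0011 → (cmp)
[9] flags=0011 MI?F → skip
[10] flags=0011 LS?F → skip
[11] flags=0011 CC?F → skip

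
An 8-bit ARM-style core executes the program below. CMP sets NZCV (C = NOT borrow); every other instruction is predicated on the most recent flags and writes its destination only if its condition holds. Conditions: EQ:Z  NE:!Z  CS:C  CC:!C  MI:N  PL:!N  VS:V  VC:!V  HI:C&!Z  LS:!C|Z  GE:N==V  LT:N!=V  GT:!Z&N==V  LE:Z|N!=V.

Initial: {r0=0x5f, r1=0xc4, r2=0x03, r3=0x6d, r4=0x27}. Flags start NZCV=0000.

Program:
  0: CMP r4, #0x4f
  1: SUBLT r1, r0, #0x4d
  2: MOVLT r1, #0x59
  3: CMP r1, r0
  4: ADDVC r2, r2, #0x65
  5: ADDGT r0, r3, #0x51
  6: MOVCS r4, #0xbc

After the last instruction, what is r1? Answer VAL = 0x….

0: ✓ CMP  NZCV=1000
1: ✓ SUBLT  r1←0x12
2: ✓ MOVLT  r1←0x59
3: ✓ CMP  NZCV=1000
4: ✓ ADDVC  r2←0x68
5: · ADDGT
6: · MOVCS

VAL = 0x59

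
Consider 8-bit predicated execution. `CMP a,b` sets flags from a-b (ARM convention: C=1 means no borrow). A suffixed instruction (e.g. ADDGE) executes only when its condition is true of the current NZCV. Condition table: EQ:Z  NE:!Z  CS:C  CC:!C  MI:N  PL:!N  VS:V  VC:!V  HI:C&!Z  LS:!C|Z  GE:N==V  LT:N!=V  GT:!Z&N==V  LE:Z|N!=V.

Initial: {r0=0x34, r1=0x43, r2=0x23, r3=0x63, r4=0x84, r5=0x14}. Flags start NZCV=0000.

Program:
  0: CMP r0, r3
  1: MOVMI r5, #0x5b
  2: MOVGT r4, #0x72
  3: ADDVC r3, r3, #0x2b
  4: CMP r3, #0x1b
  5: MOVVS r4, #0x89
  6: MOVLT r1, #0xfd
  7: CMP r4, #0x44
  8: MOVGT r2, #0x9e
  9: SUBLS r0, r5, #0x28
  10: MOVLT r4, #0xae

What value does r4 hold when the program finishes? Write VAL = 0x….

[0] flags=1000 → (cmp)
[1] flags=1000 MI?T → r5=0x5b
[2] flags=1000 GT?F → skip
[3] flags=1000 VC?T → r3=0x8e
[4] flags=0011 → (cmp)
[5] flags=0011 VS?T → r4=0x89
[6] flags=0011 LT?T → r1=0xfd
[7] flags=0011 → (cmp)
[8] flags=0011 GT?F → skip
[9] flags=0011 LS?F → skip
[10] flags=0011 LT?T → r4=0xae

VAL = 0xae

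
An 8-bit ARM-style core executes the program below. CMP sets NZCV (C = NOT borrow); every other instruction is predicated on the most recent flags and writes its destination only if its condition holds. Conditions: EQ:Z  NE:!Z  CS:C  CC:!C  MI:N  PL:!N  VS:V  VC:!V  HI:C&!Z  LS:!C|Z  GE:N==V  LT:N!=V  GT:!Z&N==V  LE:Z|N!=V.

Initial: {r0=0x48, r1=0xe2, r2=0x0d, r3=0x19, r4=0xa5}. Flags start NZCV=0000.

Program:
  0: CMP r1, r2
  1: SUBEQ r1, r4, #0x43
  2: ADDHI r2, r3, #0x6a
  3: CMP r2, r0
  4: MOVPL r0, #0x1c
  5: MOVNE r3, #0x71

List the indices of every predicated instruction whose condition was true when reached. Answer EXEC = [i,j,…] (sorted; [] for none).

0: ✓ CMP  NZCV=1010
1: · SUBEQ
2: ✓ ADDHI  r2←0x83
3: ✓ CMP  NZCV=0011
4: ✓ MOVPL  r0←0x1c
5: ✓ MOVNE  r3←0x71

EXEC = [2,4,5]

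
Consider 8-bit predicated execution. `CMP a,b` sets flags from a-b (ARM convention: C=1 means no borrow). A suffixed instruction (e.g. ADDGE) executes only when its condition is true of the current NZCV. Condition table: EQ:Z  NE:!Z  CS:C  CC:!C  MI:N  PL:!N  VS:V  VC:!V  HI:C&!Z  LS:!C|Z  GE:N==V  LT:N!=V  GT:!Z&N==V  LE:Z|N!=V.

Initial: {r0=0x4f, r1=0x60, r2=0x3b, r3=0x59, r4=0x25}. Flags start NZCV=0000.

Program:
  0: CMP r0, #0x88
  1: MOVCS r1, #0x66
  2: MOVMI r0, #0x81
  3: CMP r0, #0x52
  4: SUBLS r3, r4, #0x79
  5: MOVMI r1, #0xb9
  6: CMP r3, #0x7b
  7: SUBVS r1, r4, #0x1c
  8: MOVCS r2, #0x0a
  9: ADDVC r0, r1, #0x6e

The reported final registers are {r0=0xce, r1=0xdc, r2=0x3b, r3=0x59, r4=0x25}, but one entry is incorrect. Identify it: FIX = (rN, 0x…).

0: ✓ CMP  NZCV=1001
1: · MOVCS
2: ✓ MOVMI  r0←0x81
3: ✓ CMP  NZCV=0011
4: · SUBLS
5: · MOVMI
6: ✓ CMP  NZCV=1000
7: · SUBVS
8: · MOVCS
9: ✓ ADDVC  r0←0xce

FIX = (r1, 0x60)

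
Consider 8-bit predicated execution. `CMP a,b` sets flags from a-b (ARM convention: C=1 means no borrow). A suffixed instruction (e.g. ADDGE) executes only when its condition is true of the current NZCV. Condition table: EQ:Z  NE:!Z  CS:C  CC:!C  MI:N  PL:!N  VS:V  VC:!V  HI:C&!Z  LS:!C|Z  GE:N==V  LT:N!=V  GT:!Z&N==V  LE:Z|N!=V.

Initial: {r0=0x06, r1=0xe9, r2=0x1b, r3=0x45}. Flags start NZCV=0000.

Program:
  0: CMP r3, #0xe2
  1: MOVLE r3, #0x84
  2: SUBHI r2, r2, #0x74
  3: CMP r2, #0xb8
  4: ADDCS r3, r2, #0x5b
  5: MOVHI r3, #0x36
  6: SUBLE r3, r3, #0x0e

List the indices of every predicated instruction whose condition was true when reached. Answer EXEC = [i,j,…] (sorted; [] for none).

EXEC = []

0: ✓ CMP  NZCV=0000
1: · MOVLE
2: · SUBHI
3: ✓ CMP  NZCV=0000
4: · ADDCS
5: · MOVHI
6: · SUBLE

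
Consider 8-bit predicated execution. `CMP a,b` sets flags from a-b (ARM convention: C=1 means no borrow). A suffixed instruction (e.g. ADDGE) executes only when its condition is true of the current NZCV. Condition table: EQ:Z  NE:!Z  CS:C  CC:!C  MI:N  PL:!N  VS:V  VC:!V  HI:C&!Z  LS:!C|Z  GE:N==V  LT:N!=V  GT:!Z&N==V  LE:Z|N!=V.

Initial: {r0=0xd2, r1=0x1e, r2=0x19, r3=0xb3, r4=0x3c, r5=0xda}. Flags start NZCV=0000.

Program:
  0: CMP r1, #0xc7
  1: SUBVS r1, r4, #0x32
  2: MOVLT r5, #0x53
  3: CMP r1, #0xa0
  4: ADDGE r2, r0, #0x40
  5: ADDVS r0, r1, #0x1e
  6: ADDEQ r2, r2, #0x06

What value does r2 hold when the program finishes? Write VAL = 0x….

[0] flags=0000 → (cmp)
[1] flags=0000 VS?F → skip
[2] flags=0000 LT?F → skip
[3] flags=0000 → (cmp)
[4] flags=0000 GE?T → r2=0x12
[5] flags=0000 VS?F → skip
[6] flags=0000 EQ?F → skip

VAL = 0x12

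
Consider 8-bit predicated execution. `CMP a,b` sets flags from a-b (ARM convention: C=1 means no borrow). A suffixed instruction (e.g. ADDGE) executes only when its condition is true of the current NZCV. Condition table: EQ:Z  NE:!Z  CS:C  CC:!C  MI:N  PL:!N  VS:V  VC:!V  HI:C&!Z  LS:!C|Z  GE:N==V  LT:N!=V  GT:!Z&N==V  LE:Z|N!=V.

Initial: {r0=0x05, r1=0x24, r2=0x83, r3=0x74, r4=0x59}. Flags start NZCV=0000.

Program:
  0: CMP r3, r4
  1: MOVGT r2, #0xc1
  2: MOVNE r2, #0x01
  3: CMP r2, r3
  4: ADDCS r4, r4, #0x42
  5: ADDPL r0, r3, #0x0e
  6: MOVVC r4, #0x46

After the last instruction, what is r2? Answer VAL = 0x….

[0] flags=0010 → (cmp)
[1] flags=0010 GT?T → r2=0xc1
[2] flags=0010 NE?T → r2=0x01
[3] flags=1000 → (cmp)
[4] flags=1000 CS?F → skip
[5] flags=1000 PL?F → skip
[6] flags=1000 VC?T → r4=0x46

VAL = 0x01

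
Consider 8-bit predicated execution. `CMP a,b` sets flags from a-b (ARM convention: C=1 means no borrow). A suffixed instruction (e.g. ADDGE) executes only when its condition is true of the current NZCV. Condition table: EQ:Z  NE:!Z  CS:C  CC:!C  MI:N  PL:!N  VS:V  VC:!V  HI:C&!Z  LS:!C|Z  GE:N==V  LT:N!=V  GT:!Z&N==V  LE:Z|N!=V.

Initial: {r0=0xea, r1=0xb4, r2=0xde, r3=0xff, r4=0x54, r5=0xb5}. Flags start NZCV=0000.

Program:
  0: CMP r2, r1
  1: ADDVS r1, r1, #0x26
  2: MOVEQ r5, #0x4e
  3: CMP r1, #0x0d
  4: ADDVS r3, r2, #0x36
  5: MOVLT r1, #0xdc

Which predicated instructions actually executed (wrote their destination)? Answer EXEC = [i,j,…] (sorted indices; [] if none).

[0] flags=0010 → (cmp)
[1] flags=0010 VS?F → skip
[2] flags=0010 EQ?F → skip
[3] flags=1010 → (cmp)
[4] flags=1010 VS?F → skip
[5] flags=1010 LT?T → r1=0xdc

EXEC = [5]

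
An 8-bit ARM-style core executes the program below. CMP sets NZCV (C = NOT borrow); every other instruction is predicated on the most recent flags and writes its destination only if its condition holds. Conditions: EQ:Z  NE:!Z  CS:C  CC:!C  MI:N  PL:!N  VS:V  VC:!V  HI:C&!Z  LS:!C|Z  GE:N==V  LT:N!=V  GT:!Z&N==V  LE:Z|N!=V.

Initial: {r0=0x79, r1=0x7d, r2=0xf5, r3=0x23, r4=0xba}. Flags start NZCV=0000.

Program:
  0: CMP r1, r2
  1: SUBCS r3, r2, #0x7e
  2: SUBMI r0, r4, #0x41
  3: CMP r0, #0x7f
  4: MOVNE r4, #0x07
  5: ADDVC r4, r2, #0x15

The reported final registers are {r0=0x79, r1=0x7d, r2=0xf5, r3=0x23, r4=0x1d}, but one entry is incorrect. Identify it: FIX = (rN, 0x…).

0: ✓ CMP  NZCV=1001
1: · SUBCS
2: ✓ SUBMI  r0←0x79
3: ✓ CMP  NZCV=1000
4: ✓ MOVNE  r4←0x07
5: ✓ ADDVC  r4←0x0a

FIX = (r4, 0x0a)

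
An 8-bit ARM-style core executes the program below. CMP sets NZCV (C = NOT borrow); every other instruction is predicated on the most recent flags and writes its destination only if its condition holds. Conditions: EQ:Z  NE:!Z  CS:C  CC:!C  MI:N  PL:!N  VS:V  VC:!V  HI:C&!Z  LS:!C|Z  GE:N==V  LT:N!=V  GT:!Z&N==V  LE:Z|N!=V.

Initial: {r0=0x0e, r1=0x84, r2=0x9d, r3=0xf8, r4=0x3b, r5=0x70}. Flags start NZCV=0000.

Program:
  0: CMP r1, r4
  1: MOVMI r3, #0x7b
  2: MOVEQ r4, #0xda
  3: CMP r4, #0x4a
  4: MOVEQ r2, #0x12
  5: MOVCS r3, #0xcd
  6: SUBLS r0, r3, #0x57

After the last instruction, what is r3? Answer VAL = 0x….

VAL = 0xf8

0: ✓ CMP  NZCV=0011
1: · MOVMI
2: · MOVEQ
3: ✓ CMP  NZCV=1000
4: · MOVEQ
5: · MOVCS
6: ✓ SUBLS  r0←0xa1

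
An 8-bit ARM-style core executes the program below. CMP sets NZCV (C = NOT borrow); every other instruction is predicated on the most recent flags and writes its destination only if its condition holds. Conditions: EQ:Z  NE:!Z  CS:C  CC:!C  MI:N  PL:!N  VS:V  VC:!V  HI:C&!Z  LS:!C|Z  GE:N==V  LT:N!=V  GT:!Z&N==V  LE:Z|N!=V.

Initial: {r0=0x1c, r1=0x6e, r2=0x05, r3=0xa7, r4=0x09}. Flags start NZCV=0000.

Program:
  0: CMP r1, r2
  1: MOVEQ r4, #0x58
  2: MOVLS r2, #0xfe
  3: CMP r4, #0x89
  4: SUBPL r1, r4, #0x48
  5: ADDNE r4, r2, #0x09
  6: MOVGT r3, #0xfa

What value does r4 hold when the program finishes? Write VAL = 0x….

VAL = 0x0e

[0] flags=0010 → (cmp)
[1] flags=0010 EQ?F → skip
[2] flags=0010 LS?F → skip
[3] flags=1001 → (cmp)
[4] flags=1001 PL?F → skip
[5] flags=1001 NE?T → r4=0x0e
[6] flags=1001 GT?T → r3=0xfa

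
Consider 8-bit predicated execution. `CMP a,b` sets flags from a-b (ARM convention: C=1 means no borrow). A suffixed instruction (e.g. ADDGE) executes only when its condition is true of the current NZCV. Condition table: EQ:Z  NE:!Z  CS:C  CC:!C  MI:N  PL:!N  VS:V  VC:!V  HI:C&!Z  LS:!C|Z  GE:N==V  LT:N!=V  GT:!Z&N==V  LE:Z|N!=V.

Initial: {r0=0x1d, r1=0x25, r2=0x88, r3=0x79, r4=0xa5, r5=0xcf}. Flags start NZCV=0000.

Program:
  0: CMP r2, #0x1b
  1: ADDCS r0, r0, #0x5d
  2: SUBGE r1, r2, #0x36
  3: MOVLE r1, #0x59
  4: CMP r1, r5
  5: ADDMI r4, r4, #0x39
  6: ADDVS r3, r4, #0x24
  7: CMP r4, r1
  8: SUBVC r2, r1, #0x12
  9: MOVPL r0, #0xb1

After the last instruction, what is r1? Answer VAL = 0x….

0: ✓ CMP  NZCV=0011
1: ✓ ADDCS  r0←0x7a
2: · SUBGE
3: ✓ MOVLE  r1←0x59
4: ✓ CMP  NZCV=1001
5: ✓ ADDMI  r4←0xde
6: ✓ ADDVS  r3←0x02
7: ✓ CMP  NZCV=1010
8: ✓ SUBVC  r2←0x47
9: · MOVPL

VAL = 0x59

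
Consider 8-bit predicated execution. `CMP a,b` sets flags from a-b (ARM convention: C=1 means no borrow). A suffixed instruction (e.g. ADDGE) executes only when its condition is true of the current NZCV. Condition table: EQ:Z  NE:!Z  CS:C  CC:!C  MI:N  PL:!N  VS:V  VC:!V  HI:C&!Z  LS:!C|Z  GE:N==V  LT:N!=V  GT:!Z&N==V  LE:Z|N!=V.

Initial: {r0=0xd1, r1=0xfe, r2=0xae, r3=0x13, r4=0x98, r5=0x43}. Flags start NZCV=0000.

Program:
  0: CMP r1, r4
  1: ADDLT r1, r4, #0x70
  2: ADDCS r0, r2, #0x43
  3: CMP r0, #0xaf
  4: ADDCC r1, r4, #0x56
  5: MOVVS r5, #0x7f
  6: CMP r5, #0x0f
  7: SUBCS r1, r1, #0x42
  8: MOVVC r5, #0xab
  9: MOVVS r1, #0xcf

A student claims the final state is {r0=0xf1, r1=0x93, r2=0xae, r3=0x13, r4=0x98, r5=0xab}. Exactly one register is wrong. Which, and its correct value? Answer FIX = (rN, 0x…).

[0] flags=0010 → (cmp)
[1] flags=0010 LT?F → skip
[2] flags=0010 CS?T → r0=0xf1
[3] flags=0010 → (cmp)
[4] flags=0010 CC?F → skip
[5] flags=0010 VS?F → skip
[6] flags=0010 → (cmp)
[7] flags=0010 CS?T → r1=0xbc
[8] flags=0010 VC?T → r5=0xab
[9] flags=0010 VS?F → skip

FIX = (r1, 0xbc)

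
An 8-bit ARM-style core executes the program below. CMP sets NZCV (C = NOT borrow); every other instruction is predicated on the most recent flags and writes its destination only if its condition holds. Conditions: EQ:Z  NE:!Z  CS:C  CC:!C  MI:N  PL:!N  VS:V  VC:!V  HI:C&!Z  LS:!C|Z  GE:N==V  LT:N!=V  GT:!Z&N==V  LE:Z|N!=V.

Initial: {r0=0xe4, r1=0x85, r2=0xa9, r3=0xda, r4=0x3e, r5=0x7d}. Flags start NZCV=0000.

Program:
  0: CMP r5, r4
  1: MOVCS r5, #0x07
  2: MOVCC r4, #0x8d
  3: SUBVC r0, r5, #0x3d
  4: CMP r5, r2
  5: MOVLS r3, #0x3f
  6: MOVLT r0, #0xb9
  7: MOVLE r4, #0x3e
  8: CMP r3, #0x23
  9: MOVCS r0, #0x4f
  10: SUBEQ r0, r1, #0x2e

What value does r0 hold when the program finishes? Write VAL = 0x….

VAL = 0x4f

[0] flags=0010 → (cmp)
[1] flags=0010 CS?T → r5=0x07
[2] flags=0010 CC?F → skip
[3] flags=0010 VC?T → r0=0xca
[4] flags=0000 → (cmp)
[5] flags=0000 LS?T → r3=0x3f
[6] flags=0000 LT?F → skip
[7] flags=0000 LE?F → skip
[8] flags=0010 → (cmp)
[9] flags=0010 CS?T → r0=0x4f
[10] flags=0010 EQ?F → skip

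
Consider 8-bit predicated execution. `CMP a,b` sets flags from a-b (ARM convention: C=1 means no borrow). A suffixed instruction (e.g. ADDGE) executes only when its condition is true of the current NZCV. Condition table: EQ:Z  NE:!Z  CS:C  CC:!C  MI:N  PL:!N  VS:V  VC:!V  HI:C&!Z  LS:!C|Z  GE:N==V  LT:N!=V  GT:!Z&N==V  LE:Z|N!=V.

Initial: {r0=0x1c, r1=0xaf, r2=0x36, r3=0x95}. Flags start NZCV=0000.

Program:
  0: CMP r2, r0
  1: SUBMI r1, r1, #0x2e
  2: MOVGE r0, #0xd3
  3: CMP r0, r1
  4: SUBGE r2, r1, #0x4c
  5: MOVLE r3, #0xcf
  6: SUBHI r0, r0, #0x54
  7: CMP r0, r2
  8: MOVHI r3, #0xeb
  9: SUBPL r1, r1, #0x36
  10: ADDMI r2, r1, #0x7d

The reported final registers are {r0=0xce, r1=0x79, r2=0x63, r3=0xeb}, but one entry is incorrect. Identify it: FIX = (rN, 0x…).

[0] flags=0010 → (cmp)
[1] flags=0010 MI?F → skip
[2] flags=0010 GE?T → r0=0xd3
[3] flags=0010 → (cmp)
[4] flags=0010 GE?T → r2=0x63
[5] flags=0010 LE?F → skip
[6] flags=0010 HI?T → r0=0x7f
[7] flags=0010 → (cmp)
[8] flags=0010 HI?T → r3=0xeb
[9] flags=0010 PL?T → r1=0x79
[10] flags=0010 MI?F → skip

FIX = (r0, 0x7f)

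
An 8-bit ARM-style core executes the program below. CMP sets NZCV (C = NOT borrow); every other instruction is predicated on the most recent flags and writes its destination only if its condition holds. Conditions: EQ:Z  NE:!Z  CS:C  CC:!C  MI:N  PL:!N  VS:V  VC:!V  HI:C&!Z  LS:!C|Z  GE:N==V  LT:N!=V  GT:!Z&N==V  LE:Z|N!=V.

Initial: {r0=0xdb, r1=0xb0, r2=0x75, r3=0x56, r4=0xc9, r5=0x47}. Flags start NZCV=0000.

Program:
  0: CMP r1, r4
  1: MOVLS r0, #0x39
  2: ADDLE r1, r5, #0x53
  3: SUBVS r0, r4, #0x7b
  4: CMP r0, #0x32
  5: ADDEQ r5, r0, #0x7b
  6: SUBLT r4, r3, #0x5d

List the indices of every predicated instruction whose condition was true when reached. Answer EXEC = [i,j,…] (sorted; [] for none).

EXEC = [1,2]

0: ✓ CMP  NZCV=1000
1: ✓ MOVLS  r0←0x39
2: ✓ ADDLE  r1←0x9a
3: · SUBVS
4: ✓ CMP  NZCV=0010
5: · ADDEQ
6: · SUBLT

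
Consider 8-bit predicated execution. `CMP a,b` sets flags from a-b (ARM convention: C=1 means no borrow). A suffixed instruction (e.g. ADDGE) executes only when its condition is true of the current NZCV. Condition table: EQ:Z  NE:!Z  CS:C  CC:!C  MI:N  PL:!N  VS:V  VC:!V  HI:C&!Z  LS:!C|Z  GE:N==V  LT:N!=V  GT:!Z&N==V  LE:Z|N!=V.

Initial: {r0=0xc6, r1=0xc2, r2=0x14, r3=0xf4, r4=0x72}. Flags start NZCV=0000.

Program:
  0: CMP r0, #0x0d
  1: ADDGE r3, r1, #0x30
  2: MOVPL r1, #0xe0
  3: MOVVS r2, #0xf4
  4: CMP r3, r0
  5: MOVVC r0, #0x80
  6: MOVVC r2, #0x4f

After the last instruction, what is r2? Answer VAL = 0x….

0: ✓ CMP  NZCV=1010
1: · ADDGE
2: · MOVPL
3: · MOVVS
4: ✓ CMP  NZCV=0010
5: ✓ MOVVC  r0←0x80
6: ✓ MOVVC  r2←0x4f

VAL = 0x4f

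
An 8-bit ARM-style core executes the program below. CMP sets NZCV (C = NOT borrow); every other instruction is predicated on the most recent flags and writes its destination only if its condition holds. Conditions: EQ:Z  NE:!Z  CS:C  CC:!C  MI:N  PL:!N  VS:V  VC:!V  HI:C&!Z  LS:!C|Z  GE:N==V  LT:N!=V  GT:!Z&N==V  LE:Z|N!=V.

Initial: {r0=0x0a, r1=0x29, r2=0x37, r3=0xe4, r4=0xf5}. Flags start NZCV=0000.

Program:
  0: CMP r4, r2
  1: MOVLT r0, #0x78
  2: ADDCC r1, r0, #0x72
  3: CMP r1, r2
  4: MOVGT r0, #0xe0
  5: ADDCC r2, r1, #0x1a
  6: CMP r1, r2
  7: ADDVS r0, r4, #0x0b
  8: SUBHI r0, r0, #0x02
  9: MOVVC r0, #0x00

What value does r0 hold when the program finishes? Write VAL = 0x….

VAL = 0x00

[0] flags=1010 → (cmp)
[1] flags=1010 LT?T → r0=0x78
[2] flags=1010 CC?F → skip
[3] flags=1000 → (cmp)
[4] flags=1000 GT?F → skip
[5] flags=1000 CC?T → r2=0x43
[6] flags=1000 → (cmp)
[7] flags=1000 VS?F → skip
[8] flags=1000 HI?F → skip
[9] flags=1000 VC?T → r0=0x00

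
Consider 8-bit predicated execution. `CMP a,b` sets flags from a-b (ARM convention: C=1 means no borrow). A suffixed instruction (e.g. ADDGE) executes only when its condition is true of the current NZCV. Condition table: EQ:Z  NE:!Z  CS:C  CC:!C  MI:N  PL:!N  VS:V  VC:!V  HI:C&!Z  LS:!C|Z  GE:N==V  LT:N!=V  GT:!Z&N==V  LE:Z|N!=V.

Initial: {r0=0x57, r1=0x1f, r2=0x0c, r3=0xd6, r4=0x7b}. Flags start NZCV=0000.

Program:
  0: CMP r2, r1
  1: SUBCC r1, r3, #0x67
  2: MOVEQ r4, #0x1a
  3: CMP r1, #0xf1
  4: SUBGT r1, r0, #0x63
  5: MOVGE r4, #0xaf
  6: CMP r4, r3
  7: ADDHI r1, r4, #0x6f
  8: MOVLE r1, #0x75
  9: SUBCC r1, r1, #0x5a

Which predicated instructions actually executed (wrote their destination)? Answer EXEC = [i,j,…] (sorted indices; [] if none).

0: ✓ CMP  NZCV=1000
1: ✓ SUBCC  r1←0x6f
2: · MOVEQ
3: ✓ CMP  NZCV=0000
4: ✓ SUBGT  r1←0xf4
5: ✓ MOVGE  r4←0xaf
6: ✓ CMP  NZCV=1000
7: · ADDHI
8: ✓ MOVLE  r1←0x75
9: ✓ SUBCC  r1←0x1b

EXEC = [1,4,5,8,9]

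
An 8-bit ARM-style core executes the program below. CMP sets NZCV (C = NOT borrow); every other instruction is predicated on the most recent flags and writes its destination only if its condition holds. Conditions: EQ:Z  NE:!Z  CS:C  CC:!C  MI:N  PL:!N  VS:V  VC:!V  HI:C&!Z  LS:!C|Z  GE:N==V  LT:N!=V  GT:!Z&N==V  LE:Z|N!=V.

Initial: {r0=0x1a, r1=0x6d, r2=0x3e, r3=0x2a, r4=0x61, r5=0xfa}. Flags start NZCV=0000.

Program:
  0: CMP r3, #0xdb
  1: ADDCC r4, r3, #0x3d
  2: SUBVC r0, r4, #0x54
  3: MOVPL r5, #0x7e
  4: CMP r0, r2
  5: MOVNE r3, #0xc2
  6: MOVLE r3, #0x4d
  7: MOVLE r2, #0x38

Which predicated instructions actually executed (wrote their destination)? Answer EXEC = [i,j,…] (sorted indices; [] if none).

0: ✓ CMP  NZCV=0000
1: ✓ ADDCC  r4←0x67
2: ✓ SUBVC  r0←0x13
3: ✓ MOVPL  r5←0x7e
4: ✓ CMP  NZCV=1000
5: ✓ MOVNE  r3←0xc2
6: ✓ MOVLE  r3←0x4d
7: ✓ MOVLE  r2←0x38

EXEC = [1,2,3,5,6,7]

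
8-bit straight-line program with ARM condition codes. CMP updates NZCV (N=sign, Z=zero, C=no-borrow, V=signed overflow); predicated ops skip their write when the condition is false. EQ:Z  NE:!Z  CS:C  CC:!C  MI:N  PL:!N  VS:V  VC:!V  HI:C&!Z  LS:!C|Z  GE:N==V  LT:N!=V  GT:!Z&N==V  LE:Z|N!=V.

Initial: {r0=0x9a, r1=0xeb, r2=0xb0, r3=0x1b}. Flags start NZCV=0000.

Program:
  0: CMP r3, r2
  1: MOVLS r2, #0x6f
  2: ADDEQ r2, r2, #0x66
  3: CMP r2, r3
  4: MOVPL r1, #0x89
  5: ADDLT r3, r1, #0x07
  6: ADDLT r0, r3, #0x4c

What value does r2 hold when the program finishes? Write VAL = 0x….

VAL = 0x6f

0: ✓ CMP  NZCV=0000
1: ✓ MOVLS  r2←0x6f
2: · ADDEQ
3: ✓ CMP  NZCV=0010
4: ✓ MOVPL  r1←0x89
5: · ADDLT
6: · ADDLT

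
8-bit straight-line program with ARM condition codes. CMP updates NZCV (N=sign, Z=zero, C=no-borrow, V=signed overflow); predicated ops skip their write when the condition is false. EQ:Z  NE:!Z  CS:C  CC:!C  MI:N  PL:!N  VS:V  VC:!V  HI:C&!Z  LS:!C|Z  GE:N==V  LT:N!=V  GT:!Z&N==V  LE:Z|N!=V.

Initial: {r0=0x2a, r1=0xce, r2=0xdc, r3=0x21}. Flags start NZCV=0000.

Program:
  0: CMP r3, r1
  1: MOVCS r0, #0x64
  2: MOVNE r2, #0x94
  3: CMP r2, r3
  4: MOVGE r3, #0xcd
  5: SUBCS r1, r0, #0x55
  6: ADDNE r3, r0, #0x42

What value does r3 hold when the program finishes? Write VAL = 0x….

VAL = 0x6c

0: ✓ CMP  NZCV=0000
1: · MOVCS
2: ✓ MOVNE  r2←0x94
3: ✓ CMP  NZCV=0011
4: · MOVGE
5: ✓ SUBCS  r1←0xd5
6: ✓ ADDNE  r3←0x6c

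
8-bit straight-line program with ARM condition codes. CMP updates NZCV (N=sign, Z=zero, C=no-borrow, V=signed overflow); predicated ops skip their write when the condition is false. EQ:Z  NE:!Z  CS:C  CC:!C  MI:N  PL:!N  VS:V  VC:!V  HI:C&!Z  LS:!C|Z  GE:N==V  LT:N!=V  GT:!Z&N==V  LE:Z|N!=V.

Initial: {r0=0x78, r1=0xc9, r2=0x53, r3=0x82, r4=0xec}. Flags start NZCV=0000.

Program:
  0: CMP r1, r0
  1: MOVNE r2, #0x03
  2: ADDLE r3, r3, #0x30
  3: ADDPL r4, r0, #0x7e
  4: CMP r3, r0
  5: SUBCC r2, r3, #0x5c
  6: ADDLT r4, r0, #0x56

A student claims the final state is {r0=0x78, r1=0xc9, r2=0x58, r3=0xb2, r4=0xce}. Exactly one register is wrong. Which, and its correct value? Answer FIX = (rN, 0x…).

0: ✓ CMP  NZCV=0011
1: ✓ MOVNE  r2←0x03
2: ✓ ADDLE  r3←0xb2
3: ✓ ADDPL  r4←0xf6
4: ✓ CMP  NZCV=0011
5: · SUBCC
6: ✓ ADDLT  r4←0xce

FIX = (r2, 0x03)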